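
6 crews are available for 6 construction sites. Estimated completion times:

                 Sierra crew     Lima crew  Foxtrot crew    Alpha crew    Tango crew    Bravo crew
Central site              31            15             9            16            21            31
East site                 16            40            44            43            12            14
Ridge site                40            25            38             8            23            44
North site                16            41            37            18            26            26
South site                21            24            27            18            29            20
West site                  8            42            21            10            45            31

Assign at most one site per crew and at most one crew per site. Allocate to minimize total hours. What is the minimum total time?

Min total: 87 hours

Treat this as an assignment problem: match each crew to one site.
Optimal: Sierra crew→West site (8 hours), Lima crew→South site (24 hours), Foxtrot crew→Central site (9 hours), Alpha crew→Ridge site (8 hours), Tango crew→East site (12 hours), Bravo crew→North site (26 hours) — total 8+24+9+8+12+26 = 87 hours.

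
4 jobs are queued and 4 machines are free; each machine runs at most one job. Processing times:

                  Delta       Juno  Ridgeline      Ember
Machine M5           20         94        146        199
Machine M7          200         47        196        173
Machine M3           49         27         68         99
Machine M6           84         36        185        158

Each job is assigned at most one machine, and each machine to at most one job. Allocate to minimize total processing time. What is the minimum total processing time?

Minimum total: 293 min

Optimal: Delta→Machine M5 (20 min), Juno→Machine M7 (47 min), Ridgeline→Machine M3 (68 min), Ember→Machine M6 (158 min) — total 20+47+68+158 = 293 min.
Row-greedy (each job in turn takes its cheapest remaining machine) gives 405 min, worse by 112.
Next-best assignment: Delta→Machine M5, Juno→Machine M6, Ridgeline→Machine M3, Ember→Machine M7 = 297 min.
No other one-to-one assignment undercuts 293 min.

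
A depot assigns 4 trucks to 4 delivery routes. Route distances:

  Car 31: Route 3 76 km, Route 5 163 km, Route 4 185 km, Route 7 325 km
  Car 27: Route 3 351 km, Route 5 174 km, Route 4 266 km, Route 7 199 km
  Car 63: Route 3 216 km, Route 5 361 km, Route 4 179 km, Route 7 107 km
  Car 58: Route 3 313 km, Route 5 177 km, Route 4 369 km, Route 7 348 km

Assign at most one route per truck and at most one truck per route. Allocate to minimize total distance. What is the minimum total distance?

Min total: 626 km

Optimal: Car 31→Route 3 (76 km), Car 27→Route 4 (266 km), Car 63→Route 7 (107 km), Car 58→Route 5 (177 km) — total 76+266+107+177 = 626 km.
Min-entry greedy (repeatedly take the single cheapest remaining cell) gives 726 km, worse by 100.
Next-best assignment: Car 31→Route 3, Car 27→Route 7, Car 63→Route 4, Car 58→Route 5 = 631 km.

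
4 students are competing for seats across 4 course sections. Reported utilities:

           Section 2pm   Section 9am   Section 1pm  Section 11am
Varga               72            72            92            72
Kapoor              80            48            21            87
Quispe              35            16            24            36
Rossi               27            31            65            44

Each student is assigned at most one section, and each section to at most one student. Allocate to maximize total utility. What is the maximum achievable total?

Maximum total: 259 points

Optimal: Varga→Section 9am (72 points), Kapoor→Section 11am (87 points), Quispe→Section 2pm (35 points), Rossi→Section 1pm (65 points) — total 72+87+35+65 = 259 points.
Column-greedy (each section in turn goes to its best remaining student) gives 253 points, worse by 6.
No other one-to-one assignment exceeds 259 points.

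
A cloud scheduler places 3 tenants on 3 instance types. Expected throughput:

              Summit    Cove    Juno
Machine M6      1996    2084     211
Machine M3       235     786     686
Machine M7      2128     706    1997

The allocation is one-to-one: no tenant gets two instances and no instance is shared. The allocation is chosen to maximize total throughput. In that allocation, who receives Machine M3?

Juno receives Machine M3.

This is a one-to-one assignment (maximum-weight bipartite matching).
Optimal: Summit→Machine M7 (2128 ops/s), Cove→Machine M6 (2084 ops/s), Juno→Machine M3 (686 ops/s) — total 2128+2084+686 = 4898 ops/s.
Next-best assignment: Summit→Machine M6, Cove→Machine M3, Juno→Machine M7 = 4779 ops/s.
Checked against all permutations: 4898 ops/s is optimal.
Juno's own top instance is Machine M7 (1997 ops/s), but forcing Juno→Machine M7 and reassigning the rest optimally gives only 4779 ops/s — worse by 119.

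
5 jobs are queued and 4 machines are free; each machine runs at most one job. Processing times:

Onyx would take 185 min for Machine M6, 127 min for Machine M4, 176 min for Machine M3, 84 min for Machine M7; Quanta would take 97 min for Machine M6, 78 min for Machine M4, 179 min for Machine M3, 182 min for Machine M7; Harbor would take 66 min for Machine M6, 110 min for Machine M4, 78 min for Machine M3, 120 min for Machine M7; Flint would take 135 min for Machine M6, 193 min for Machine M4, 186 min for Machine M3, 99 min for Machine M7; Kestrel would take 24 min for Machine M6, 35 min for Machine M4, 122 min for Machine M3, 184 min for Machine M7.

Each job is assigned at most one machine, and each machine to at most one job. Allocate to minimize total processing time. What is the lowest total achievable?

Minimum total: 264 min

Optimal: Kestrel→Machine M6 (24 min), Quanta→Machine M4 (78 min), Harbor→Machine M3 (78 min), Onyx→Machine M7 (84 min) — total 24+78+78+84 = 264 min.
Row-greedy (each job in turn takes its cheapest remaining machine) gives 414 min, worse by 150.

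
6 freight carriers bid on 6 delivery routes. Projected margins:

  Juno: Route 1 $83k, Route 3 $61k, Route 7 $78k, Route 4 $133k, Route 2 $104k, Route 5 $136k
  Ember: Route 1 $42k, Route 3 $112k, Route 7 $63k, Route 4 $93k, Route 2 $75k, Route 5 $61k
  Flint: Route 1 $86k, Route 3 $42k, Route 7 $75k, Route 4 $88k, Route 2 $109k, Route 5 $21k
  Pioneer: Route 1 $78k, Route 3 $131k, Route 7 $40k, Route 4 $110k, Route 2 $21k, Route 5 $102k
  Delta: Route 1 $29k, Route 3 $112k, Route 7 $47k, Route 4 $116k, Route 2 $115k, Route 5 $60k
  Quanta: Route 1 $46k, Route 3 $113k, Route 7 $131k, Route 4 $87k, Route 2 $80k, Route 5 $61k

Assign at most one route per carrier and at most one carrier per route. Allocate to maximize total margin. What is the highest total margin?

Max total: $692k

Optimal: Juno→Route 5 ($136k), Ember→Route 4 ($93k), Flint→Route 1 ($86k), Pioneer→Route 3 ($131k), Delta→Route 2 ($115k), Quanta→Route 7 ($131k) — total 136+93+86+131+115+131 = $692k.
Max-entry greedy (repeatedly take the single best remaining cell) gives $665k, worse by 27.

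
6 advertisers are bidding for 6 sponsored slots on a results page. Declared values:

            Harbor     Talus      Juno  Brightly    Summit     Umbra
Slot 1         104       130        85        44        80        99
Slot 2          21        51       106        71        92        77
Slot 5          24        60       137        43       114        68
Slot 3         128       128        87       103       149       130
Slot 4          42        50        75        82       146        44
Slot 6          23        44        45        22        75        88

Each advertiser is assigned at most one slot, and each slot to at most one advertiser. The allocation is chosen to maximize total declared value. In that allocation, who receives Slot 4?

Treat this as an assignment problem: match each advertiser to one slot.
Optimal: Harbor→Slot 3 ($128), Talus→Slot 1 ($130), Juno→Slot 5 ($137), Brightly→Slot 2 ($71), Summit→Slot 4 ($146), Umbra→Slot 6 ($88) — total 128+130+137+71+146+88 = $700.
Max-entry greedy (repeatedly take the single best remaining cell) gives $607, worse by 93.
Next-best assignment: Harbor→Slot 1, Talus→Slot 3, Juno→Slot 5, Brightly→Slot 2, Summit→Slot 4, Umbra→Slot 6 = $674.
Summit's own top slot is Slot 3 ($149), but forcing Summit→Slot 3 and reassigning the rest optimally gives only $617 — worse by 83.

Summit receives Slot 4.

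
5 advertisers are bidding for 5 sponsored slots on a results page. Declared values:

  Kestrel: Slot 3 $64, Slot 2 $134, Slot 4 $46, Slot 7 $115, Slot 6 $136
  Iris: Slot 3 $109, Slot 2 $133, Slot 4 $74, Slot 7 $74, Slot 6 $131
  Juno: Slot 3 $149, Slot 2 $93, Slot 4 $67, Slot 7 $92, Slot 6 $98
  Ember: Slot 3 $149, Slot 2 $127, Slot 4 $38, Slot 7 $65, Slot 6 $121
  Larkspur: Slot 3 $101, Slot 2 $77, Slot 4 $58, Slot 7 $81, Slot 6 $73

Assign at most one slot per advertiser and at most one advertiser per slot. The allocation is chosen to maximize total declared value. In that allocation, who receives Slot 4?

Larkspur receives Slot 4.

This is a one-to-one assignment (maximum-weight bipartite matching).
Optimal: Kestrel→Slot 7 ($115), Iris→Slot 6 ($131), Juno→Slot 3 ($149), Ember→Slot 2 ($127), Larkspur→Slot 4 ($58) — total 115+131+149+127+58 = $580.
Max-entry greedy (repeatedly take the single best remaining cell) gives $537, worse by 43.
Next-best assignment: Kestrel→Slot 7, Iris→Slot 2, Juno→Slot 3, Ember→Slot 6, Larkspur→Slot 4 = $576.
No other one-to-one assignment exceeds $580.
Larkspur's own top slot is Slot 3 ($101), but forcing Larkspur→Slot 3 and reassigning the rest optimally gives only $541 — worse by 39.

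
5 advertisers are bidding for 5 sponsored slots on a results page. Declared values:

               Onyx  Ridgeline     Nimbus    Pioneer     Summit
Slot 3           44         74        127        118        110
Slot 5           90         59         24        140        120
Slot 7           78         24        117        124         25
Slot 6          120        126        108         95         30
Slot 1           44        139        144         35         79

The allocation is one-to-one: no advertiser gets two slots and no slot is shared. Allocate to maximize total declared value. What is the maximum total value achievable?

Maximum total: $630

Optimal: Onyx→Slot 6 ($120), Ridgeline→Slot 1 ($139), Nimbus→Slot 3 ($127), Pioneer→Slot 7 ($124), Summit→Slot 5 ($120) — total 120+139+127+124+120 = $630.
Column-greedy (each slot in turn goes to its best remaining advertiser) gives $550, worse by 80.
Next-best assignment: Onyx→Slot 6, Ridgeline→Slot 1, Nimbus→Slot 7, Pioneer→Slot 5, Summit→Slot 3 = $626.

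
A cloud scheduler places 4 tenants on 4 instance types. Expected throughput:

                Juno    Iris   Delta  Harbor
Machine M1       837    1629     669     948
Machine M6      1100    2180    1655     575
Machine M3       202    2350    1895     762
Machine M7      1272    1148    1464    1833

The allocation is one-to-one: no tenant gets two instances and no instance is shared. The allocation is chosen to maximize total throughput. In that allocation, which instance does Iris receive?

Optimal: Juno→Machine M1 (837 ops/s), Iris→Machine M6 (2180 ops/s), Delta→Machine M3 (1895 ops/s), Harbor→Machine M7 (1833 ops/s) — total 837+2180+1895+1833 = 6745 ops/s.
Column-greedy (each instance in turn goes to its best remaining tenant) gives 5318 ops/s, worse by 1427.
Next-best assignment: Juno→Machine M1, Iris→Machine M3, Delta→Machine M6, Harbor→Machine M7 = 6675 ops/s.
No other one-to-one assignment exceeds 6745 ops/s.
Iris's own top instance is Machine M3 (2350 ops/s), but forcing Iris→Machine M3 and reassigning the rest optimally gives only 6675 ops/s — worse by 70.

Iris receives Machine M6.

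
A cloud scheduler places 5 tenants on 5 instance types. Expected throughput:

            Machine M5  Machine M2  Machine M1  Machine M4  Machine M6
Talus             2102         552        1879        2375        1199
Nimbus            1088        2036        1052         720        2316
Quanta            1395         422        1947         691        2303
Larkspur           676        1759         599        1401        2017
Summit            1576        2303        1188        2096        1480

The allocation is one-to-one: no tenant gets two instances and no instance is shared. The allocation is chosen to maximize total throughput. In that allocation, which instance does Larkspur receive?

Larkspur receives Machine M2.

Optimal: Talus→Machine M5 (2102 ops/s), Nimbus→Machine M6 (2316 ops/s), Quanta→Machine M1 (1947 ops/s), Larkspur→Machine M2 (1759 ops/s), Summit→Machine M4 (2096 ops/s) — total 2102+2316+1947+1759+2096 = 10220 ops/s.
Column-greedy (each instance in turn goes to its best remaining tenant) gives 10069 ops/s, worse by 151.
Every other assignment is strictly worse.
Larkspur's own top instance is Machine M6 (2017 ops/s), but forcing Larkspur→Machine M6 and reassigning the rest optimally gives only 10198 ops/s — worse by 22.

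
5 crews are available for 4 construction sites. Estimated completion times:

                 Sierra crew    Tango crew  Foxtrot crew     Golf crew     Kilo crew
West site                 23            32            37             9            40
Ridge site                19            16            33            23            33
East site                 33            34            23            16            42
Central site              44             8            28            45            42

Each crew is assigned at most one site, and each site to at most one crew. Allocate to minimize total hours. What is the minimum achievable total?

Optimal: Golf crew→West site (9 hours), Sierra crew→Ridge site (19 hours), Foxtrot crew→East site (23 hours), Tango crew→Central site (8 hours) — total 9+19+23+8 = 59 hours.
Column-greedy (each site in turn goes to its cheapest remaining crew) gives 90 hours, worse by 31.

Min total: 59 hours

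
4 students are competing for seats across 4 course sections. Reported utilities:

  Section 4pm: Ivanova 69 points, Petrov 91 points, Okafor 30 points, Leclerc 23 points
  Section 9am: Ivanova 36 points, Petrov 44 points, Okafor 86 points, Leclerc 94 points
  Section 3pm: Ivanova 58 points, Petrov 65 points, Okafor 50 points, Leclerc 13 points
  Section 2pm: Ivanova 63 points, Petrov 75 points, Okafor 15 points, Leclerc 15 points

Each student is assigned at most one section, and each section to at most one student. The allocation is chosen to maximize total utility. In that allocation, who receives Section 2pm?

Ivanova receives Section 2pm.

This is the linear assignment problem.
Optimal: Ivanova→Section 2pm (63 points), Petrov→Section 4pm (91 points), Okafor→Section 3pm (50 points), Leclerc→Section 9am (94 points) — total 63+91+50+94 = 298 points.
Column-greedy (each section in turn goes to its best remaining student) gives 258 points, worse by 40.
Swapping Ivanova↔Petrov (Ivanova→Section 4pm 69 points, Petrov→Section 2pm 75 points) loses 10.
Ivanova's own top section is Section 4pm (69 points), but forcing Ivanova→Section 4pm and reassigning the rest optimally gives only 288 points — worse by 10.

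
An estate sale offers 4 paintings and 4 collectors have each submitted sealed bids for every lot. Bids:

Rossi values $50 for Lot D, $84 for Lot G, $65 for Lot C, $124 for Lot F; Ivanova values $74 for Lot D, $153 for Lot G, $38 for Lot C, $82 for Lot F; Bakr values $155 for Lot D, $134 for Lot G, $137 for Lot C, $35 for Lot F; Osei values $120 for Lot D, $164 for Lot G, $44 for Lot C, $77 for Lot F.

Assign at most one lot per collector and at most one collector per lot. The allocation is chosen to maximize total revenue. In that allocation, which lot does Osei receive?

Osei receives Lot D.

Optimal: Rossi→Lot F ($124), Ivanova→Lot G ($153), Bakr→Lot C ($137), Osei→Lot D ($120) — total 124+153+137+120 = $534.
Osei's own top lot is Lot G ($164), but forcing Osei→Lot G and reassigning the rest optimally gives only $499 — worse by 35.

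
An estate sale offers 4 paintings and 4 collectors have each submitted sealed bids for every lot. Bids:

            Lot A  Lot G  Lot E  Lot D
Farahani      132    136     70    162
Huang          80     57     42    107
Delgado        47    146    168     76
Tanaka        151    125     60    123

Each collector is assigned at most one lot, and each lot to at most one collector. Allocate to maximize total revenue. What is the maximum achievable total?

Optimal: Farahani→Lot G ($136), Huang→Lot D ($107), Delgado→Lot E ($168), Tanaka→Lot A ($151) — total 136+107+168+151 = $562.
Row-greedy (each collector in turn takes its best remaining lot) gives $535, worse by 27.

Max total: $562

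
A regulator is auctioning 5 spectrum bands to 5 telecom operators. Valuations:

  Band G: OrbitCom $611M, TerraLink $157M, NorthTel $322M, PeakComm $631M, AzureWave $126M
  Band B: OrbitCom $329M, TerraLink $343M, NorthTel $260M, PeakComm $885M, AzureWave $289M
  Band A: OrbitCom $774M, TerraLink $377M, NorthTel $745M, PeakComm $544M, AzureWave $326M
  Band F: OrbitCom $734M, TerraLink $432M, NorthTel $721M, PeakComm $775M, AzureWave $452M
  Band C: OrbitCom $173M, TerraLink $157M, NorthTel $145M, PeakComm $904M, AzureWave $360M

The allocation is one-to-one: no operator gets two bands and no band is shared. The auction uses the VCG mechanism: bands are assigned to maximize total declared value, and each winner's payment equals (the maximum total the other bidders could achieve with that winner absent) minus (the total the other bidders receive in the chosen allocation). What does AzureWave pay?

AzureWave pays $139M.

Efficient allocation: OrbitCom→Band G ($611M), TerraLink→Band B ($343M), NorthTel→Band A ($745M), PeakComm→Band C ($904M), AzureWave→Band F ($452M); total welfare W = $3055M.
AzureWave receives Band F at value $452M, so the others get W − 452 = $2603M.
Without AzureWave: best allocation of the remaining 4 bidders over all 5 bands is OrbitCom→Band A ($774M), TerraLink→Band B ($343M), NorthTel→Band F ($721M), PeakComm→Band C ($904M), total $2742M.
VCG payment = (others' best without AzureWave) − (others' welfare with AzureWave) = 2742 − 2603 = $139M.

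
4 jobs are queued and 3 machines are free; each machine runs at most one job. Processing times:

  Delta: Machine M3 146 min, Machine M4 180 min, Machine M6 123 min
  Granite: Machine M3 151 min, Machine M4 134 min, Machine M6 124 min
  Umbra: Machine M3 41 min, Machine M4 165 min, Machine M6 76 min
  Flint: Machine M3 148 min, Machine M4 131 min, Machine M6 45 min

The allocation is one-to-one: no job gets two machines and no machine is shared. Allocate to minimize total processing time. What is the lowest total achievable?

Optimal: Umbra→Machine M3 (41 min), Granite→Machine M4 (134 min), Flint→Machine M6 (45 min) — total 41+134+45 = 220 min.
Row-greedy (each job in turn takes its cheapest remaining machine) gives 298 min, worse by 78.
Every other assignment is strictly worse.

Min total: 220 min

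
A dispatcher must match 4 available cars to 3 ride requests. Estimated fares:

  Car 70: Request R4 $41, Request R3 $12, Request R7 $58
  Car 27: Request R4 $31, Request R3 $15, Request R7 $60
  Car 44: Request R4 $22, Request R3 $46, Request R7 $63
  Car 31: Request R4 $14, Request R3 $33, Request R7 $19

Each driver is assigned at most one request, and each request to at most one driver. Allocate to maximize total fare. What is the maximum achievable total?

This is the linear assignment problem.
Optimal: Car 70→Request R4 ($41), Car 44→Request R3 ($46), Car 27→Request R7 ($60) — total 41+46+60 = $147.
Row-greedy (each driver in turn takes its best remaining request) gives $135, worse by 12.
Every other assignment is strictly worse.

Max total: $147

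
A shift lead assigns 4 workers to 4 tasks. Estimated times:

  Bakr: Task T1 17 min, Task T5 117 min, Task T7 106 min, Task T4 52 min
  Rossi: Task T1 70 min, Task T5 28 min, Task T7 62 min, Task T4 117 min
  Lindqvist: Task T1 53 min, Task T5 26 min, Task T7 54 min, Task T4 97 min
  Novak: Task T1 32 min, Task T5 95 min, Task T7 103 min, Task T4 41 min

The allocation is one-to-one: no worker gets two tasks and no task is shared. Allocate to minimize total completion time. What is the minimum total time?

Optimal: Bakr→Task T1 (17 min), Rossi→Task T5 (28 min), Lindqvist→Task T7 (54 min), Novak→Task T4 (41 min) — total 17+28+54+41 = 140 min.
Min-entry greedy (repeatedly take the single cheapest remaining cell) gives 146 min, worse by 6.
Next-best assignment: Bakr→Task T1, Rossi→Task T7, Lindqvist→Task T5, Novak→Task T4 = 146 min.
Swapping Lindqvist↔Novak (Lindqvist→Task T4 97 min, Novak→Task T7 103 min) adds 105.

Min total: 140 min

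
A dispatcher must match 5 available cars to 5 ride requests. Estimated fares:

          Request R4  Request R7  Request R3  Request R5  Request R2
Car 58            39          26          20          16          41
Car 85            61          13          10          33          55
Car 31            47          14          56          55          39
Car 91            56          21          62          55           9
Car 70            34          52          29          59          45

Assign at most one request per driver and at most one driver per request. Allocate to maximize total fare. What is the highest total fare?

Max total: $271

This is a one-to-one assignment (maximum-weight bipartite matching).
Optimal: Car 58→Request R2 ($41), Car 85→Request R4 ($61), Car 31→Request R5 ($55), Car 91→Request R3 ($62), Car 70→Request R7 ($52) — total 41+61+55+62+52 = $271.
Max-entry greedy (repeatedly take the single best remaining cell) gives $237, worse by 34.
No other one-to-one assignment exceeds $271.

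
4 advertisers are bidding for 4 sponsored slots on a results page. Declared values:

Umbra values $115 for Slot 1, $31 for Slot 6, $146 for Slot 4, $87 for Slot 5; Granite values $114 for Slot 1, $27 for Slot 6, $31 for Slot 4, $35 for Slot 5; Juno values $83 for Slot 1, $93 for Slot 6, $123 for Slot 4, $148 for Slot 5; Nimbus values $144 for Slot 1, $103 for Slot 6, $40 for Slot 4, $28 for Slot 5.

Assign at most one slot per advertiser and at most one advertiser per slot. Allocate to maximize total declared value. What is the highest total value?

Optimal: Umbra→Slot 4 ($146), Granite→Slot 1 ($114), Juno→Slot 5 ($148), Nimbus→Slot 6 ($103) — total 146+114+148+103 = $511.
Column-greedy (each slot in turn goes to its best remaining advertiser) gives $418, worse by 93.
Next-best assignment: Umbra→Slot 4, Granite→Slot 6, Juno→Slot 5, Nimbus→Slot 1 = $465.
Swapping Juno↔Umbra (Juno→Slot 4 $123, Umbra→Slot 5 $87) loses 84.
Checked against all permutations: $511 is optimal.

Max total: $511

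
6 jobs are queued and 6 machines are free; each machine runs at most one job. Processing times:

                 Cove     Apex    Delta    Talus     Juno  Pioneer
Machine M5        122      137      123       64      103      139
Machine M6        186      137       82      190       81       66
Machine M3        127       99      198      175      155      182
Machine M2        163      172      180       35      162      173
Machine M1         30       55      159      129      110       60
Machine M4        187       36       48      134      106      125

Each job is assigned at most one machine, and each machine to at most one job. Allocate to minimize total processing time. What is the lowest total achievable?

Optimal: Cove→Machine M1 (30 min), Apex→Machine M3 (99 min), Delta→Machine M4 (48 min), Talus→Machine M2 (35 min), Juno→Machine M5 (103 min), Pioneer→Machine M6 (66 min) — total 30+99+48+35+103+66 = 381 min.
Column-greedy (each machine in turn goes to its cheapest remaining job) gives 469 min, worse by 88.
Every other assignment is strictly worse.

Minimum total: 381 min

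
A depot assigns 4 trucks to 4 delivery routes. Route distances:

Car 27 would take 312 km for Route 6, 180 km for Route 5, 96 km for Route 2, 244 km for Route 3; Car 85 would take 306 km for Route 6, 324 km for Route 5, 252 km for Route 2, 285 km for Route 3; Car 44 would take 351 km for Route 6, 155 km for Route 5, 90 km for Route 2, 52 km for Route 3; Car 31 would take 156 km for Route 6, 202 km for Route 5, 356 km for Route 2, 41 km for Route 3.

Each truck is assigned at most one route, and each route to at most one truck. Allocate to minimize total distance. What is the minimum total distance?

Minimum total: 598 km

Optimal: Car 27→Route 2 (96 km), Car 85→Route 6 (306 km), Car 44→Route 5 (155 km), Car 31→Route 3 (41 km) — total 96+306+155+41 = 598 km.
Next-best assignment: Car 27→Route 5, Car 85→Route 6, Car 44→Route 2, Car 31→Route 3 = 617 km.
Swapping Car 85↔Car 44 (Car 85→Route 5 324 km, Car 44→Route 6 351 km) adds 214.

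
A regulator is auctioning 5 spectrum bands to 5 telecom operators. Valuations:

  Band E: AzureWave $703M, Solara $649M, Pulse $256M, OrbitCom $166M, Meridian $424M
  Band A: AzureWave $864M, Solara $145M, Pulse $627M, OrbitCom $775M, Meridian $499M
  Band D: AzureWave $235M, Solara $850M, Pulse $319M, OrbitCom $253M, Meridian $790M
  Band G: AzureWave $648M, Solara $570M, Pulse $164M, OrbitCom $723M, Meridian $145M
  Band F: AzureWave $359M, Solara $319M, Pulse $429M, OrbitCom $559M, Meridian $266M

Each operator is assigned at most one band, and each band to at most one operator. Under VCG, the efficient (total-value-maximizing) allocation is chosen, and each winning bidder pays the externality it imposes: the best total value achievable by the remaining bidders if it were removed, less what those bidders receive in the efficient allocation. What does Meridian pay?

Efficient allocation: AzureWave→Band A ($864M), Solara→Band E ($649M), Pulse→Band F ($429M), OrbitCom→Band G ($723M), Meridian→Band D ($790M); total welfare W = $3455M.
Meridian receives Band D at value $790M, so the others get W − 790 = $2665M.
Without Meridian: best allocation of the remaining 4 bidders over all 5 bands is AzureWave→Band E ($703M), Solara→Band D ($850M), Pulse→Band A ($627M), OrbitCom→Band G ($723M), total $2903M.
VCG payment = (others' best without Meridian) − (others' welfare with Meridian) = 2903 − 2665 = $238M.

Meridian pays $238M.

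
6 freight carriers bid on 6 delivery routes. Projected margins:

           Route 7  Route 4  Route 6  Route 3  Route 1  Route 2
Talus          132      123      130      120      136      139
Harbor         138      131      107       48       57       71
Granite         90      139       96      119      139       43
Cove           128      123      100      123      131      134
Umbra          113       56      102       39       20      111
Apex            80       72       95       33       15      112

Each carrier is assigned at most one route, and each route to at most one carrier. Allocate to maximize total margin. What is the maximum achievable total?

Optimal: Talus→Route 1 ($136k), Harbor→Route 7 ($138k), Granite→Route 4 ($139k), Cove→Route 3 ($123k), Umbra→Route 6 ($102k), Apex→Route 2 ($112k) — total 136+138+139+123+102+112 = $750k.
Max-entry greedy (repeatedly take the single best remaining cell) gives $682k, worse by 68.
Next-best assignment: Talus→Route 6, Harbor→Route 4, Granite→Route 1, Cove→Route 3, Umbra→Route 7, Apex→Route 2 = $748k.
Swapping Cove↔Granite (Cove→Route 4 $123k, Granite→Route 3 $119k) loses 20.
Checked against all permutations: $750k is optimal.

Max total: $750k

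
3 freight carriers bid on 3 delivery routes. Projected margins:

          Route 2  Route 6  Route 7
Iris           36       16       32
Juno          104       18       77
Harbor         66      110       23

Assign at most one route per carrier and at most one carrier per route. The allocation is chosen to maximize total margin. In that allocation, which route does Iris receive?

Optimal: Iris→Route 7 ($32k), Juno→Route 2 ($104k), Harbor→Route 6 ($110k) — total 32+104+110 = $246k.
Row-greedy (each carrier in turn takes its best remaining route) gives $223k, worse by 23.
Every other assignment is strictly worse.
Iris's own top route is Route 2 ($36k), but forcing Iris→Route 2 and reassigning the rest optimally gives only $223k — worse by 23.

Iris receives Route 7.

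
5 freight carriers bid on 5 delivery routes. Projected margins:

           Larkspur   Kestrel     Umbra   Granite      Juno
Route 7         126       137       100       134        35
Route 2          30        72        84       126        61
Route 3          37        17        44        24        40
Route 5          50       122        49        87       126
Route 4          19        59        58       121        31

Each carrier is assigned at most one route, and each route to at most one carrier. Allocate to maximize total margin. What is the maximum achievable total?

Max total: $505k

This is a one-to-one assignment (maximum-weight bipartite matching).
Optimal: Larkspur→Route 3 ($37k), Kestrel→Route 7 ($137k), Umbra→Route 2 ($84k), Granite→Route 4 ($121k), Juno→Route 5 ($126k) — total 37+137+84+121+126 = $505k.
Column-greedy (each route in turn goes to its best remaining carrier) gives $452k, worse by 53.
Next-best assignment: Larkspur→Route 7, Kestrel→Route 5, Umbra→Route 2, Granite→Route 4, Juno→Route 3 = $493k.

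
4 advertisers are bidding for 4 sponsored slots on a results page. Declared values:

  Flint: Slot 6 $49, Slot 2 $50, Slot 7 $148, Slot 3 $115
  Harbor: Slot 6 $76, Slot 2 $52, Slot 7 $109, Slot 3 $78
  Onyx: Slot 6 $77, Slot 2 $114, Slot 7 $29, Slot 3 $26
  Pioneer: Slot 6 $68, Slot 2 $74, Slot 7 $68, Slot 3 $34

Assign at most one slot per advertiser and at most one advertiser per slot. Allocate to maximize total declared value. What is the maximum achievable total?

Optimal: Flint→Slot 7 ($148), Harbor→Slot 3 ($78), Onyx→Slot 2 ($114), Pioneer→Slot 6 ($68) — total 148+78+114+68 = $408.
Column-greedy (each slot in turn goes to its best remaining advertiser) gives $377, worse by 31.

Maximum total: $408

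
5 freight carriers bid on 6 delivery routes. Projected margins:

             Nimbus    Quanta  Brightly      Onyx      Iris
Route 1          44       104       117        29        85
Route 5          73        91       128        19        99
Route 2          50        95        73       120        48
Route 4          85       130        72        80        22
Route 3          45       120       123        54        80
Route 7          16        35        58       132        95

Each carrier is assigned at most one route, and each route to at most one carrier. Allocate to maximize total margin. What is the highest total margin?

Optimal: Nimbus→Route 4 ($85k), Quanta→Route 3 ($120k), Brightly→Route 1 ($117k), Onyx→Route 7 ($132k), Iris→Route 5 ($99k) — total 85+120+117+132+99 = $553k.
No other one-to-one assignment exceeds $553k.

Maximum total: $553k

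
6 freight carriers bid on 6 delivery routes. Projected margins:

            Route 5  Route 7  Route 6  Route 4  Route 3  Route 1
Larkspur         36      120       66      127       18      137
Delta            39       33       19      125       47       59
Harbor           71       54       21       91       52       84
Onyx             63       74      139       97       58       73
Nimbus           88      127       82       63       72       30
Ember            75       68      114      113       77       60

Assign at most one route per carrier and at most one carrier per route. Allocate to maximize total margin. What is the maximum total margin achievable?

Treat this as an assignment problem: match each carrier to one route.
Optimal: Larkspur→Route 1 ($137k), Delta→Route 4 ($125k), Harbor→Route 5 ($71k), Onyx→Route 6 ($139k), Nimbus→Route 7 ($127k), Ember→Route 3 ($77k) — total 137+125+71+139+127+77 = $676k.
Every other assignment is strictly worse.

Maximum total: $676k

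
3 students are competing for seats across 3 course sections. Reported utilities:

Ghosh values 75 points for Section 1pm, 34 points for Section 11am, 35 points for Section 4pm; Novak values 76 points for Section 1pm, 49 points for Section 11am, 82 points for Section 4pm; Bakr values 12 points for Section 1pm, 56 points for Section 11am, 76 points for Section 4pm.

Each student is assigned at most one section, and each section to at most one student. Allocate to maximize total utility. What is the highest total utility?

Max total: 213 points

Treat this as an assignment problem: match each student to one section.
Optimal: Ghosh→Section 1pm (75 points), Novak→Section 4pm (82 points), Bakr→Section 11am (56 points) — total 75+82+56 = 213 points.
Column-greedy (each section in turn goes to its best remaining student) gives 167 points, worse by 46.
No other one-to-one assignment exceeds 213 points.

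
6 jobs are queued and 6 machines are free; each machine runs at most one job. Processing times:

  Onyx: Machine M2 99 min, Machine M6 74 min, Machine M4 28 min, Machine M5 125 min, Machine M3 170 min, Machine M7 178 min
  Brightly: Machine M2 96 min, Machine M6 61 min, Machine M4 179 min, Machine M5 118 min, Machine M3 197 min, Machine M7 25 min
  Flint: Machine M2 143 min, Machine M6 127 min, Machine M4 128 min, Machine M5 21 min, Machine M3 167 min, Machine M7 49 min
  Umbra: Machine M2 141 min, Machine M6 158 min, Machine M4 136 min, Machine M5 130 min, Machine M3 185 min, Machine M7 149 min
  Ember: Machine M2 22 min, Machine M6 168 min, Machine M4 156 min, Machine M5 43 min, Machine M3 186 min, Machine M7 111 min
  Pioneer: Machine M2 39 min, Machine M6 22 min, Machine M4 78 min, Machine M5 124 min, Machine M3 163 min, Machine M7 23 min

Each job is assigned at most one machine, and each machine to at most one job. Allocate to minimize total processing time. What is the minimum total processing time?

Min total: 303 min

Optimal: Onyx→Machine M4 (28 min), Brightly→Machine M7 (25 min), Flint→Machine M5 (21 min), Umbra→Machine M3 (185 min), Ember→Machine M2 (22 min), Pioneer→Machine M6 (22 min) — total 28+25+21+185+22+22 = 303 min.
Row-greedy (each job in turn takes its cheapest remaining machine) gives 546 min, worse by 243.
No other one-to-one assignment undercuts 303 min.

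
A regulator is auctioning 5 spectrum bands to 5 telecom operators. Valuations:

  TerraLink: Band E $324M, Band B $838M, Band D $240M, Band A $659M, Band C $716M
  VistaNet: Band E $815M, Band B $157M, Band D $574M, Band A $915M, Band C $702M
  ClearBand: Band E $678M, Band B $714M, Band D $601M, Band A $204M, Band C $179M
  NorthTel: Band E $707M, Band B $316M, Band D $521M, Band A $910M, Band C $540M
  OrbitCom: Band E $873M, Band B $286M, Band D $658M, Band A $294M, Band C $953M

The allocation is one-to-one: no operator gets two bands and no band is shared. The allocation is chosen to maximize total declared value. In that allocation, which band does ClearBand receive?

Optimal: TerraLink→Band B ($838M), VistaNet→Band E ($815M), ClearBand→Band D ($601M), NorthTel→Band A ($910M), OrbitCom→Band C ($953M) — total 838+815+601+910+953 = $4117M.
Max-entry greedy (repeatedly take the single best remaining cell) gives $4014M, worse by 103.
Next-best assignment: TerraLink→Band B, VistaNet→Band A, ClearBand→Band D, NorthTel→Band E, OrbitCom→Band C = $4014M.
Checked against all permutations: $4117M is optimal.
ClearBand's own top band is Band B ($714M), but forcing ClearBand→Band B and reassigning the rest optimally gives only $3813M — worse by 304.

ClearBand receives Band D.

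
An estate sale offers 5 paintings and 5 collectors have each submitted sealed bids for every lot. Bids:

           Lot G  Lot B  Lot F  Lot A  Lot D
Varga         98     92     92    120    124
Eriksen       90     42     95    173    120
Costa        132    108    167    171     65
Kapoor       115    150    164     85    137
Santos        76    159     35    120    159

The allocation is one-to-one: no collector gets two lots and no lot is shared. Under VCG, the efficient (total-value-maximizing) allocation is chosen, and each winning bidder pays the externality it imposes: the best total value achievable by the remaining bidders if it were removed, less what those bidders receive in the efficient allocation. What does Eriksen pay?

Efficient allocation: Varga→Lot D ($124), Eriksen→Lot A ($173), Costa→Lot G ($132), Kapoor→Lot F ($164), Santos→Lot B ($159); total welfare W = $752.
Eriksen receives Lot A at value $173, so the others get W − 173 = $579.
Without Eriksen: best allocation of the remaining 4 bidders over all 5 lots is Varga→Lot D ($124), Costa→Lot A ($171), Kapoor→Lot F ($164), Santos→Lot B ($159), total $618.
VCG payment = (others' best without Eriksen) − (others' welfare with Eriksen) = 618 − 579 = $39.

Eriksen pays $39.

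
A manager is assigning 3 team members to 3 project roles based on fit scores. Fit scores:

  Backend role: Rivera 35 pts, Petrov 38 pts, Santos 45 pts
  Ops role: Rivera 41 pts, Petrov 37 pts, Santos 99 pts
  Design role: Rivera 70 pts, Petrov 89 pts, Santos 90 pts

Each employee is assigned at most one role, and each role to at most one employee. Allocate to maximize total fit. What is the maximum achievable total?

Optimal: Rivera→Backend role (35 pts), Petrov→Design role (89 pts), Santos→Ops role (99 pts) — total 35+89+99 = 223 pts.
Swapping Rivera↔Santos (Rivera→Ops role 41 pts, Santos→Backend role 45 pts) loses 48.

Maximum total: 223 pts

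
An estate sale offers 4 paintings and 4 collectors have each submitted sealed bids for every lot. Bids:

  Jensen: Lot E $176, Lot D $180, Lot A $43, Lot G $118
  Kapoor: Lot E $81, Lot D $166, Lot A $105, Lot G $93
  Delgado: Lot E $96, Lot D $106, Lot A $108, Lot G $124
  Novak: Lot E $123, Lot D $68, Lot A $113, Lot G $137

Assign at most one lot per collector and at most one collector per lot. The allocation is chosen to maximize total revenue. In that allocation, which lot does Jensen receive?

Jensen receives Lot E.

Optimal: Jensen→Lot E ($176), Kapoor→Lot D ($166), Delgado→Lot A ($108), Novak→Lot G ($137) — total 176+166+108+137 = $587.
Column-greedy (each lot in turn goes to its best remaining collector) gives $579, worse by 8.
Swapping Kapoor↔Jensen (Kapoor→Lot E $81, Jensen→Lot D $180) loses 81.
Jensen's own top lot is Lot D ($180), but forcing Jensen→Lot D and reassigning the rest optimally gives only $532 — worse by 55.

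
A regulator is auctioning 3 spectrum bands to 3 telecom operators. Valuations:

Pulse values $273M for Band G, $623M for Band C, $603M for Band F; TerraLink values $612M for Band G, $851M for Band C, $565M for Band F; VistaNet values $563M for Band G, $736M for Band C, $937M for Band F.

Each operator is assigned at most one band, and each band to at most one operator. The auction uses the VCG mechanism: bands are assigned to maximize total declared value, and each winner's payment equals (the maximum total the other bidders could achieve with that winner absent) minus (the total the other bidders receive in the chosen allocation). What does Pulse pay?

Pulse pays $239M.

Efficient allocation: Pulse→Band C ($623M), TerraLink→Band G ($612M), VistaNet→Band F ($937M); total welfare W = $2172M.
Pulse receives Band C at value $623M, so the others get W − 623 = $1549M.
Without Pulse: best allocation of the remaining 2 bidders over all 3 bands is TerraLink→Band C ($851M), VistaNet→Band F ($937M), total $1788M.
VCG payment = (others' best without Pulse) − (others' welfare with Pulse) = 1788 − 1549 = $239M.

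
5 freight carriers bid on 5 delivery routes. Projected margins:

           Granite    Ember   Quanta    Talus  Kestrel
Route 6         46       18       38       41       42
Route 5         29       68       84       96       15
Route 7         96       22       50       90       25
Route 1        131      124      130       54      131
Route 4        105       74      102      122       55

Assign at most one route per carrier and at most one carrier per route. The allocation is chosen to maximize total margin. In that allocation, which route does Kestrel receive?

This is the linear assignment problem.
Optimal: Granite→Route 7 ($96k), Ember→Route 1 ($124k), Quanta→Route 5 ($84k), Talus→Route 4 ($122k), Kestrel→Route 6 ($42k) — total 96+124+84+122+42 = $468k.
Swapping Quanta↔Kestrel (Quanta→Route 6 $38k, Kestrel→Route 5 $15k) loses 73.
No other one-to-one assignment exceeds $468k.
Kestrel's own top route is Route 1 ($131k), but forcing Kestrel→Route 1 and reassigning the rest optimally gives only $455k — worse by 13.

Kestrel receives Route 6.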